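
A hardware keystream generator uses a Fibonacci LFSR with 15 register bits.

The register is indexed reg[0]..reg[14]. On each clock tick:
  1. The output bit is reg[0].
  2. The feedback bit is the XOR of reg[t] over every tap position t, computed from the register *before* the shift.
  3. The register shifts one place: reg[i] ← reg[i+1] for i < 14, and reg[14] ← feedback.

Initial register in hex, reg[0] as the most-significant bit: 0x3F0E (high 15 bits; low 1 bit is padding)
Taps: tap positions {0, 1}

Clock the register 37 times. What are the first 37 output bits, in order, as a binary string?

0011111100001110100000100010011100001

step | reg (before) | out | fb
   0 | 001111110000111 | 0 | 0
   1 | 011111100001110 | 0 | 1
   2 | 111111000011101 | 1 | 0
   3 | 111110000111010 | 1 | 0
   4 | 111100001110100 | 1 | 0
   5 | 111000011101000 | 1 | 0
   6 | 110000111010000 | 1 | 0
   7 | 100001110100000 | 1 | 1
   8 | 000011101000001 | 0 | 0
   9 | 000111010000010 | 0 | 0
  10 | 001110100000100 | 0 | 0
  11 | 011101000001000 | 0 | 1
  12 | 111010000010001 | 1 | 0
  13 | 110100000100010 | 1 | 0
  14 | 101000001000100 | 1 | 1
  15 | 010000010001001 | 0 | 1
  16 | 100000100010011 | 1 | 1
  17 | 000001000100111 | 0 | 0
  18 | 000010001001110 | 0 | 0
  19 | 000100010011100 | 0 | 0
  20 | 001000100111000 | 0 | 0
  21 | 010001001110000 | 0 | 1
  22 | 100010011100001 | 1 | 1
  23 | 000100111000011 | 0 | 0
  24 | 001001110000110 | 0 | 0
  25 | 010011100001100 | 0 | 1
  26 | 100111000011001 | 1 | 1
  27 | 001110000110011 | 0 | 0
  28 | 011100001100110 | 0 | 1
  29 | 111000011001101 | 1 | 0
  30 | 110000110011010 | 1 | 0
  31 | 100001100110100 | 1 | 1
  32 | 000011001101001 | 0 | 0
  33 | 000110011010010 | 0 | 0
  34 | 001100110100100 | 0 | 0
  35 | 011001101001000 | 0 | 1
  36 | 110011010010001 | 1 | 0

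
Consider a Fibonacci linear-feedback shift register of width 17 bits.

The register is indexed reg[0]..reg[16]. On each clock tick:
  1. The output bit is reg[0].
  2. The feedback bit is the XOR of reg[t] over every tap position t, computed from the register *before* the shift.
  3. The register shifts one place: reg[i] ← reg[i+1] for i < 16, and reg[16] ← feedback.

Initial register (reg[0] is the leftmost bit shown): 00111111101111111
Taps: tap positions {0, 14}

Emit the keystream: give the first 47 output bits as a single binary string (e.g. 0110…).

step | reg (before) | out | fb
   0 | 00111111101111111 | 0 | 1
   1 | 01111111011111111 | 0 | 1
   2 | 11111110111111111 | 1 | 0
   3 | 11111101111111110 | 1 | 0
   4 | 11111011111111100 | 1 | 0
   5 | 11110111111111000 | 1 | 1
   6 | 11101111111110001 | 1 | 1
   7 | 11011111111100011 | 1 | 1
   8 | 10111111111000111 | 1 | 0
   9 | 01111111110001110 | 0 | 1
  10 | 11111111100011101 | 1 | 0
  11 | 11111111000111010 | 1 | 1
  12 | 11111110001110101 | 1 | 0
  13 | 11111100011101010 | 1 | 1
  14 | 11111000111010101 | 1 | 0
  15 | 11110001110101010 | 1 | 1
  16 | 11100011101010101 | 1 | 0
  17 | 11000111010101010 | 1 | 1
  18 | 10001110101010101 | 1 | 0
  19 | 00011101010101010 | 0 | 0
  20 | 00111010101010100 | 0 | 1
  21 | 01110101010101001 | 0 | 0
  22 | 11101010101010010 | 1 | 1
  23 | 11010101010100101 | 1 | 0
  24 | 10101010101001010 | 1 | 1
  25 | 01010101010010101 | 0 | 1
  26 | 10101010100101011 | 1 | 1
  27 | 01010101001010111 | 0 | 1
  28 | 10101010010101111 | 1 | 0
  29 | 01010100101011110 | 0 | 1
  30 | 10101001010111101 | 1 | 0
  31 | 01010010101111010 | 0 | 0
  32 | 10100101011110100 | 1 | 0
  33 | 01001010111101000 | 0 | 0
  34 | 10010101111010000 | 1 | 1
  35 | 00101011110100001 | 0 | 0
  36 | 01010111101000010 | 0 | 0
  37 | 10101111010000100 | 1 | 0
  38 | 01011110100001000 | 0 | 0
  39 | 10111101000010000 | 1 | 1
  40 | 01111010000100001 | 0 | 0
  41 | 11110100001000010 | 1 | 1
  42 | 11101000010000101 | 1 | 0
  43 | 11010000100001010 | 1 | 1
  44 | 10100001000010101 | 1 | 0
  45 | 01000010000101010 | 0 | 0
  46 | 10000100001010100 | 1 | 0

00111111101111111110001110101010101001010111101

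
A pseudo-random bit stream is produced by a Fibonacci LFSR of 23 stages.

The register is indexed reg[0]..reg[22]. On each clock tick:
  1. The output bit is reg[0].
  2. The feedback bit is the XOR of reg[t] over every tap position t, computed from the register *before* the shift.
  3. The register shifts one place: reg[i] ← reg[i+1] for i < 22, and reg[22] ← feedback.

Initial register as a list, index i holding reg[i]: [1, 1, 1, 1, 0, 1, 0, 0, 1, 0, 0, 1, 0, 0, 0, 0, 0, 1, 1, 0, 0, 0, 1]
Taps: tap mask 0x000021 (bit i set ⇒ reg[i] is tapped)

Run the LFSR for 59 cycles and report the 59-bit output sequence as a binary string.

11110100100100000110001011001101001110000111011011010100011

step | reg (before) | out | fb
   0 | 11110100100100000110001 | 1 | 0
   1 | 11101001001000001100010 | 1 | 1
   2 | 11010010010000011000101 | 1 | 1
   3 | 10100100100000110001011 | 1 | 0
   4 | 01001001000001100010110 | 0 | 0
   5 | 10010010000011000101100 | 1 | 1
   6 | 00100100000110001011001 | 0 | 1
   7 | 01001000001100010110011 | 0 | 0
   8 | 10010000011000101100110 | 1 | 1
   9 | 00100000110001011001101 | 0 | 0
  10 | 01000001100010110011010 | 0 | 0
  11 | 10000011000101100110100 | 1 | 1
  12 | 00000110001011001101001 | 0 | 1
  13 | 00001100010110011010011 | 0 | 1
  14 | 00011000101100110100111 | 0 | 0
  15 | 00110001011001101001110 | 0 | 0
  16 | 01100010110011010011100 | 0 | 0
  17 | 11000101100110100111000 | 1 | 0
  18 | 10001011001101001110000 | 1 | 1
  19 | 00010110011010011100001 | 0 | 1
  20 | 00101100110100111000011 | 0 | 1
  21 | 01011001101001110000111 | 0 | 0
  22 | 10110011010011100001110 | 1 | 1
  23 | 01100110100111000011101 | 0 | 1
  24 | 11001101001110000111011 | 1 | 0
  25 | 10011010011100001110110 | 1 | 1
  26 | 00110100111000011101101 | 0 | 1
  27 | 01101001110000111011011 | 0 | 0
  28 | 11010011100001110110110 | 1 | 1
  29 | 10100111000011101101101 | 1 | 0
  30 | 01001110000111011011010 | 0 | 1
  31 | 10011100001110110110101 | 1 | 0
  32 | 00111000011101101101010 | 0 | 0
  33 | 01110000111011011010100 | 0 | 0
  34 | 11100001110110110101000 | 1 | 1
  35 | 11000011101101101010001 | 1 | 1
  36 | 10000111011011010100011 | 1 | 0
  37 | 00001110110110101000110 | 0 | 1
  38 | 00011101101101010001101 | 0 | 1
  39 | 00111011011010100011011 | 0 | 0
  40 | 01110110110101000110110 | 0 | 1
  41 | 11101101101010001101101 | 1 | 0
  42 | 11011011010100011011010 | 1 | 1
  43 | 10110110101000110110101 | 1 | 0
  44 | 01101101010001101101010 | 0 | 1
  45 | 11011010100011011010101 | 1 | 1
  46 | 10110101000110110101011 | 1 | 0
  47 | 01101010001101101010110 | 0 | 0
  48 | 11010100011011010101100 | 1 | 0
  49 | 10101000110110101011000 | 1 | 1
  50 | 01010001101101010110001 | 0 | 0
  51 | 10100011011010101100010 | 1 | 1
  52 | 01000110110101011000101 | 0 | 1
  53 | 10001101101010110001011 | 1 | 0
  54 | 00011011010101100010110 | 0 | 0
  55 | 00110110101011000101100 | 0 | 1
  56 | 01101101010110001011001 | 0 | 1
  57 | 11011010101100010110011 | 1 | 1
  58 | 10110101011000101100111 | 1 | 0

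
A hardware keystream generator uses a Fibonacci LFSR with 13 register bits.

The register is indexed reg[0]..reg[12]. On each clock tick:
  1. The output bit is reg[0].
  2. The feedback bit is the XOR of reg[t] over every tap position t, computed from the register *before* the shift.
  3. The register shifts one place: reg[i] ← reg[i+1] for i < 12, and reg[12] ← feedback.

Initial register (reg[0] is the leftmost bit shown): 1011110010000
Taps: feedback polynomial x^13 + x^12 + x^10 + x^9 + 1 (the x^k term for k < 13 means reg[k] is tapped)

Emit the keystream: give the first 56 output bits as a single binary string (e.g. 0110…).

k : reg_k → out_k, fb_k
0: 1011110010000 → 1, fb=1
1: 0111100100001 → 0, fb=1
2: 1111001000011 → 1, fb=0
3: 1110010000110 → 1, fb=0
4: 1100100001100 → 1, fb=1
5: 1001000011001 → 1, fb=1
6: 0010000110011 → 0, fb=1
7: 0100001100111 → 0, fb=0
8: 1000011001110 → 1, fb=1
9: 0000110011101 → 0, fb=1
10: 0001100111011 → 0, fb=0
11: 0011001110110 → 0, fb=1
12: 0110011101101 → 0, fb=1
13: 1100111011011 → 1, fb=1
14: 1001110110111 → 1, fb=1
15: 0011101101111 → 0, fb=1
16: 0111011011111 → 0, fb=1
17: 1110110111111 → 1, fb=0
18: 1101101111110 → 1, fb=1
19: 1011011111101 → 1, fb=0
20: 0110111111010 → 0, fb=1
21: 1101111110101 → 1, fb=1
22: 1011111101011 → 1, fb=1
23: 0111111010111 → 0, fb=0
24: 1111110101110 → 1, fb=1
25: 1111101011101 → 1, fb=0
26: 1111010111010 → 1, fb=0
27: 1110101110100 → 1, fb=0
28: 1101011101000 → 1, fb=0
29: 1010111010000 → 1, fb=1
30: 0101110100001 → 0, fb=1
31: 1011101000011 → 1, fb=0
32: 0111010000110 → 0, fb=1
33: 1110100001101 → 1, fb=0
34: 1101000011010 → 1, fb=0
35: 1010000110100 → 1, fb=0
36: 0100001101000 → 0, fb=1
37: 1000011010001 → 1, fb=0
38: 0000110100010 → 0, fb=0
39: 0001101000100 → 0, fb=1
40: 0011010001001 → 0, fb=0
41: 0110100010010 → 0, fb=0
42: 1101000100100 → 1, fb=0
43: 1010001001000 → 1, fb=0
44: 0100010010000 → 0, fb=0
45: 1000100100000 → 1, fb=1
46: 0001001000001 → 0, fb=1
47: 0010010000011 → 0, fb=1
48: 0100100000111 → 0, fb=0
49: 1001000001110 → 1, fb=1
50: 0010000011101 → 0, fb=1
51: 0100000111011 → 0, fb=0
52: 1000001110110 → 1, fb=0
53: 0000011101100 → 0, fb=0
54: 0000111011000 → 0, fb=1
55: 0001110110001 → 0, fb=1

10111100100001100111011011111101011101000011010001001000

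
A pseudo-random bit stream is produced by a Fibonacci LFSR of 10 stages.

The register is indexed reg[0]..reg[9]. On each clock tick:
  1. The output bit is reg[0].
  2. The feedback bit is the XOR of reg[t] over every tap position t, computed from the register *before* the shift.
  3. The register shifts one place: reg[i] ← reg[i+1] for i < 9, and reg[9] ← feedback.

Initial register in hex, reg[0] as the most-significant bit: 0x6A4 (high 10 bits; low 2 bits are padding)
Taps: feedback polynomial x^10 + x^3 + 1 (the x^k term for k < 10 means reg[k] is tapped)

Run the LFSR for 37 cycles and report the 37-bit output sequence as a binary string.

k : reg_k → out_k, fb_k
0: 0110101001 → 0, fb=0
1: 1101010010 → 1, fb=0
2: 1010100100 → 1, fb=1
3: 0101001001 → 0, fb=1
4: 1010010011 → 1, fb=1
5: 0100100111 → 0, fb=0
6: 1001001110 → 1, fb=0
7: 0010011100 → 0, fb=0
8: 0100111000 → 0, fb=0
9: 1001110000 → 1, fb=0
10: 0011100000 → 0, fb=1
11: 0111000001 → 0, fb=1
12: 1110000011 → 1, fb=1
13: 1100000111 → 1, fb=1
14: 1000001111 → 1, fb=1
15: 0000011111 → 0, fb=0
16: 0000111110 → 0, fb=0
17: 0001111100 → 0, fb=1
18: 0011111001 → 0, fb=1
19: 0111110011 → 0, fb=1
20: 1111100111 → 1, fb=0
21: 1111001110 → 1, fb=0
22: 1110011100 → 1, fb=1
23: 1100111001 → 1, fb=1
24: 1001110011 → 1, fb=0
25: 0011100110 → 0, fb=1
26: 0111001101 → 0, fb=1
27: 1110011011 → 1, fb=1
28: 1100110111 → 1, fb=1
29: 1001101111 → 1, fb=0
30: 0011011110 → 0, fb=1
31: 0110111101 → 0, fb=0
32: 1101111010 → 1, fb=0
33: 1011110100 → 1, fb=0
34: 0111101000 → 0, fb=1
35: 1111010001 → 1, fb=0
36: 1110100010 → 1, fb=1

0110101001001110000011111001110011011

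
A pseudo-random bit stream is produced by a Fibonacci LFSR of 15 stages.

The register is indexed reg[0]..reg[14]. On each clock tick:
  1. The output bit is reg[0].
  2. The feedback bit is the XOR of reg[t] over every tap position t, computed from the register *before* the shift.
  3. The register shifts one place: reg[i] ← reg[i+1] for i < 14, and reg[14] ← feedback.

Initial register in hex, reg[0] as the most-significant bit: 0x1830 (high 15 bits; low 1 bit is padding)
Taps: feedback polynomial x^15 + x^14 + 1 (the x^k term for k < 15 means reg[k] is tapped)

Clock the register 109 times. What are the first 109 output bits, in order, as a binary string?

k : reg_k → out_k, fb_k
0: 000110000011000 → 0, fb=0
1: 001100000110000 → 0, fb=0
2: 011000001100000 → 0, fb=0
3: 110000011000000 → 1, fb=1
4: 100000110000001 → 1, fb=0
5: 000001100000010 → 0, fb=0
6: 000011000000100 → 0, fb=0
7: 000110000001000 → 0, fb=0
8: 001100000010000 → 0, fb=0
9: 011000000100000 → 0, fb=0
10: 110000001000000 → 1, fb=1
11: 100000010000001 → 1, fb=0
12: 000000100000010 → 0, fb=0
13: 000001000000100 → 0, fb=0
14: 000010000001000 → 0, fb=0
15: 000100000010000 → 0, fb=0
16: 001000000100000 → 0, fb=0
17: 010000001000000 → 0, fb=0
18: 100000010000000 → 1, fb=1
19: 000000100000001 → 0, fb=1
20: 000001000000011 → 0, fb=1
21: 000010000000111 → 0, fb=1
22: 000100000001111 → 0, fb=1
23: 001000000011111 → 0, fb=1
24: 010000000111111 → 0, fb=1
25: 100000001111111 → 1, fb=0
26: 000000011111110 → 0, fb=0
27: 000000111111100 → 0, fb=0
28: 000001111111000 → 0, fb=0
29: 000011111110000 → 0, fb=0
30: 000111111100000 → 0, fb=0
31: 001111111000000 → 0, fb=0
32: 011111110000000 → 0, fb=0
33: 111111100000000 → 1, fb=1
34: 111111000000001 → 1, fb=0
35: 111110000000010 → 1, fb=1
36: 111100000000101 → 1, fb=0
37: 111000000001010 → 1, fb=1
38: 110000000010101 → 1, fb=0
39: 100000000101010 → 1, fb=1
40: 000000001010101 → 0, fb=1
41: 000000010101011 → 0, fb=1
42: 000000101010111 → 0, fb=1
43: 000001010101111 → 0, fb=1
44: 000010101011111 → 0, fb=1
45: 000101010111111 → 0, fb=1
46: 001010101111111 → 0, fb=1
47: 010101011111111 → 0, fb=1
48: 101010111111111 → 1, fb=0
49: 010101111111110 → 0, fb=0
50: 101011111111100 → 1, fb=1
51: 010111111111001 → 0, fb=1
52: 101111111110011 → 1, fb=0
53: 011111111100110 → 0, fb=0
54: 111111111001100 → 1, fb=1
55: 111111110011001 → 1, fb=0
56: 111111100110010 → 1, fb=1
57: 111111001100101 → 1, fb=0
58: 111110011001010 → 1, fb=1
59: 111100110010101 → 1, fb=0
60: 111001100101010 → 1, fb=1
61: 110011001010101 → 1, fb=0
62: 100110010101010 → 1, fb=1
63: 001100101010101 → 0, fb=1
64: 011001010101011 → 0, fb=1
65: 110010101010111 → 1, fb=0
66: 100101010101110 → 1, fb=1
67: 001010101011101 → 0, fb=1
68: 010101010111011 → 0, fb=1
69: 101010101110111 → 1, fb=0
70: 010101011101110 → 0, fb=0
71: 101010111011100 → 1, fb=1
72: 010101110111001 → 0, fb=1
73: 101011101110011 → 1, fb=0
74: 010111011100110 → 0, fb=0
75: 101110111001100 → 1, fb=1
76: 011101110011001 → 0, fb=1
77: 111011100110011 → 1, fb=0
78: 110111001100110 → 1, fb=1
79: 101110011001101 → 1, fb=0
80: 011100110011010 → 0, fb=0
81: 111001100110100 → 1, fb=1
82: 110011001101001 → 1, fb=0
83: 100110011010010 → 1, fb=1
84: 001100110100101 → 0, fb=1
85: 011001101001011 → 0, fb=1
86: 110011010010111 → 1, fb=0
87: 100110100101110 → 1, fb=1
88: 001101001011101 → 0, fb=1
89: 011010010111011 → 0, fb=1
90: 110100101110111 → 1, fb=0
91: 101001011101110 → 1, fb=1
92: 010010111011101 → 0, fb=1
93: 100101110111011 → 1, fb=0
94: 001011101110110 → 0, fb=0
95: 010111011101100 → 0, fb=0
96: 101110111011000 → 1, fb=1
97: 011101110110001 → 0, fb=1
98: 111011101100011 → 1, fb=0
99: 110111011000110 → 1, fb=1
100: 101110110001101 → 1, fb=0
101: 011101100011010 → 0, fb=0
102: 111011000110100 → 1, fb=1
103: 110110001101001 → 1, fb=0
104: 101100011010010 → 1, fb=1
105: 011000110100101 → 0, fb=1
106: 110001101001011 → 1, fb=0
107: 100011010010110 → 1, fb=1
108: 000110100101101 → 0, fb=1

0001100000110000001000000100000001111111000000001010101111111110011001010101011101110011001101001011101110110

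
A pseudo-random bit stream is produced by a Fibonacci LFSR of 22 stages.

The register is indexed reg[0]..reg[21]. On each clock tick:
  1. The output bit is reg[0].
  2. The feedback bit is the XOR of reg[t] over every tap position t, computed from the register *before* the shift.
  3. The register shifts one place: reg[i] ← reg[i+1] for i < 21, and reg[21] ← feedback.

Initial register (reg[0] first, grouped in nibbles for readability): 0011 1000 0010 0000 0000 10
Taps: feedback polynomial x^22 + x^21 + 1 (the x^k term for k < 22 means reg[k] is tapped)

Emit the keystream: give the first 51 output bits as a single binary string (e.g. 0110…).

001110000010000000001000101111110000000000111100101

tick  register→output (feedback)
  0  0011100000100000000010→0 (0)
  1  0111000001000000000100→0 (0)
  2  1110000010000000001000→1 (1)
  3  1100000100000000010001→1 (0)
  4  1000001000000000100010→1 (1)
  5  0000010000000001000101→0 (1)
  6  0000100000000010001011→0 (1)
  7  0001000000000100010111→0 (1)
  8  0010000000001000101111→0 (1)
  9  0100000000010001011111→0 (1)
 10  1000000000100010111111→1 (0)
 11  0000000001000101111110→0 (0)
 12  0000000010001011111100→0 (0)
 13  0000000100010111111000→0 (0)
 14  0000001000101111110000→0 (0)
 15  0000010001011111100000→0 (0)
 16  0000100010111111000000→0 (0)
 17  0001000101111110000000→0 (0)
 18  0010001011111100000000→0 (0)
 19  0100010111111000000000→0 (0)
 20  1000101111110000000000→1 (1)
 21  0001011111100000000001→0 (1)
 22  0010111111000000000011→0 (1)
 23  0101111110000000000111→0 (1)
 24  1011111100000000001111→1 (0)
 25  0111111000000000011110→0 (0)
 26  1111110000000000111100→1 (1)
 27  1111100000000001111001→1 (0)
 28  1111000000000011110010→1 (1)
 29  1110000000000111100101→1 (0)
 30  1100000000001111001010→1 (1)
 31  1000000000011110010101→1 (0)
 32  0000000000111100101010→0 (0)
 33  0000000001111001010100→0 (0)
 34  0000000011110010101000→0 (0)
 35  0000000111100101010000→0 (0)
 36  0000001111001010100000→0 (0)
 37  0000011110010101000000→0 (0)
 38  0000111100101010000000→0 (0)
 39  0001111001010100000000→0 (0)
 40  0011110010101000000000→0 (0)
 41  0111100101010000000000→0 (0)
 42  1111001010100000000000→1 (1)
 43  1110010101000000000001→1 (0)
 44  1100101010000000000010→1 (1)
 45  1001010100000000000101→1 (0)
 46  0010101000000000001010→0 (0)
 47  0101010000000000010100→0 (0)
 48  1010100000000000101000→1 (1)
 49  0101000000000001010001→0 (1)
 50  1010000000000010100011→1 (0)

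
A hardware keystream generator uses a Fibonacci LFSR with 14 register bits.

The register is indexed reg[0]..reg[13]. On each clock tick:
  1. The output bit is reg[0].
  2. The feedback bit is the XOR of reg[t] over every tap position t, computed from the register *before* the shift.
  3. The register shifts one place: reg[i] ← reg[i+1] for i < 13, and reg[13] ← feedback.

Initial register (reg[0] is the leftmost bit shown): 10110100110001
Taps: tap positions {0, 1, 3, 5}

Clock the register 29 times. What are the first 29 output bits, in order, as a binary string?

10110100110001111000111000010

tick  register→output (feedback)
  0  10110100110001→1 (1)
  1  01101001100011→0 (1)
  2  11010011000111→1 (1)
  3  10100110001111→1 (0)
  4  01001100011110→0 (0)
  5  10011000111100→1 (0)
  6  00110001111000→0 (1)
  7  01100011110001→0 (1)
  8  11000111100011→1 (1)
  9  10001111000111→1 (0)
 10  00011110001110→0 (0)
 11  00111100011100→0 (0)
 12  01111000111000→0 (0)
 13  11110001110000→1 (1)
 14  11100011100001→1 (0)
 15  11000111000010→1 (1)
 16  10001110000101→1 (0)
 17  00011100001010→0 (0)
 18  00111000010100→0 (1)
 19  01110000101001→0 (0)
 20  11100001010010→1 (0)
 21  11000010100100→1 (0)
 22  10000101001000→1 (0)
 23  00001010010000→0 (0)
 24  00010100100000→0 (0)
 25  00101001000000→0 (0)
 26  01010010000000→0 (0)
 27  10100100000000→1 (0)
 28  01001000000000→0 (1)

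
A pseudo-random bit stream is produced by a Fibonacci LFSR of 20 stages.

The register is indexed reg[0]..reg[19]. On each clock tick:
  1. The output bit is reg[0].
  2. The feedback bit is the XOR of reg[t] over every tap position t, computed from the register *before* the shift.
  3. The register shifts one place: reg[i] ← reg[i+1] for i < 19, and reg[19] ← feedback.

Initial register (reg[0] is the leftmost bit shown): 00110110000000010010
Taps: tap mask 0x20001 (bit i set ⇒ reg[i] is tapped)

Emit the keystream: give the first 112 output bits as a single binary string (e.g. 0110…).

0011011000000001001001111001001001011001010100110100110000010111110011010110110011100000110011110010101101100000

tick  register→output (feedback)
  0  00110110000000010010→0 (0)
  1  01101100000000100100→0 (1)
  2  11011000000001001001→1 (1)
  3  10110000000010010011→1 (1)
  4  01100000000100100111→0 (1)
  5  11000000001001001111→1 (0)
  6  10000000010010011110→1 (0)
  7  00000000100100111100→0 (1)
  8  00000001001001111001→0 (0)
  9  00000010010011110010→0 (0)
 10  00000100100111100100→0 (1)
 11  00001001001111001001→0 (0)
 12  00010010011110010010→0 (0)
 13  00100100111100100100→0 (1)
 14  01001001111001001001→0 (0)
 15  10010011110010010010→1 (1)
 16  00100111100100100101→0 (1)
 17  01001111001001001011→0 (0)
 18  10011110010010010110→1 (0)
 19  00111100100100101100→0 (1)
 20  01111001001001011001→0 (0)
 21  11110010010010110010→1 (1)
 22  11100100100101100101→1 (0)
 23  11001001001011001010→1 (1)
 24  10010010010110010101→1 (0)
 25  00100100101100101010→0 (0)
 26  01001001011001010100→0 (1)
 27  10010010110010101001→1 (1)
 28  00100101100101010011→0 (0)
 29  01001011001010100110→0 (1)
 30  10010110010101001101→1 (0)
 31  00101100101010011010→0 (0)
 32  01011001010100110100→0 (1)
 33  10110010101001101001→1 (1)
 34  01100101010011010011→0 (0)
 35  11001010100110100110→1 (0)
 36  10010101001101001100→1 (0)
 37  00101010011010011000→0 (0)
 38  01010100110100110000→0 (0)
 39  10101001101001100000→1 (1)
 40  01010011010011000001→0 (0)
 41  10100110100110000010→1 (1)
 42  01001101001100000101→0 (1)
 43  10011010011000001011→1 (1)
 44  00110100110000010111→0 (1)
 45  01101001100000101111→0 (1)
 46  11010011000001011111→1 (0)
 47  10100110000010111110→1 (0)
 48  01001100000101111100→0 (1)
 49  10011000001011111001→1 (1)
 50  00110000010111110011→0 (0)
 51  01100000101111100110→0 (1)
 52  11000001011111001101→1 (0)
 53  10000010111110011010→1 (1)
 54  00000101111100110101→0 (1)
 55  00001011111001101011→0 (0)
 56  00010111110011010110→0 (1)
 57  00101111100110101101→0 (1)
 58  01011111001101011011→0 (0)
 59  10111110011010110110→1 (0)
 60  01111100110101101100→0 (1)
 61  11111001101011011001→1 (1)
 62  11110011010110110011→1 (1)
 63  11100110101101100111→1 (0)
 64  11001101011011001110→1 (0)
 65  10011010110110011100→1 (0)
 66  00110101101100111000→0 (0)
 67  01101011011001110000→0 (0)
 68  11010110110011100000→1 (1)
 69  10101101100111000001→1 (1)
 70  01011011001110000011→0 (0)
 71  10110110011100000110→1 (0)
 72  01101100111000001100→0 (1)
 73  11011001110000011001→1 (1)
 74  10110011100000110011→1 (1)
 75  01100111000001100111→0 (1)
 76  11001110000011001111→1 (0)
 77  10011100000110011110→1 (0)
 78  00111000001100111100→0 (1)
 79  01110000011001111001→0 (0)
 80  11100000110011110010→1 (1)
 81  11000001100111100101→1 (0)
 82  10000011001111001010→1 (1)
 83  00000110011110010101→0 (1)
 84  00001100111100101011→0 (0)
 85  00011001111001010110→0 (1)
 86  00110011110010101101→0 (1)
 87  01100111100101011011→0 (0)
 88  11001111001010110110→1 (0)
 89  10011110010101101100→1 (0)
 90  00111100101011011000→0 (0)
 91  01111001010110110000→0 (0)
 92  11110010101101100000→1 (1)
 93  11100101011011000001→1 (1)
 94  11001010110110000011→1 (1)
 95  10010101101100000111→1 (0)
 96  00101011011000001110→0 (1)
 97  01010110110000011101→0 (1)
 98  10101101100000111011→1 (1)
 99  01011011000001110111→0 (1)
100  10110110000011101111→1 (0)
101  01101100000111011110→0 (1)
102  11011000001110111101→1 (0)
103  10110000011101111010→1 (1)
104  01100000111011110101→0 (1)
105  11000001110111101011→1 (1)
106  10000011101111010111→1 (0)
107  00000111011110101110→0 (1)
108  00001110111101011101→0 (1)
109  00011101111010111011→0 (0)
110  00111011110101110110→0 (1)
111  01110111101011101101→0 (1)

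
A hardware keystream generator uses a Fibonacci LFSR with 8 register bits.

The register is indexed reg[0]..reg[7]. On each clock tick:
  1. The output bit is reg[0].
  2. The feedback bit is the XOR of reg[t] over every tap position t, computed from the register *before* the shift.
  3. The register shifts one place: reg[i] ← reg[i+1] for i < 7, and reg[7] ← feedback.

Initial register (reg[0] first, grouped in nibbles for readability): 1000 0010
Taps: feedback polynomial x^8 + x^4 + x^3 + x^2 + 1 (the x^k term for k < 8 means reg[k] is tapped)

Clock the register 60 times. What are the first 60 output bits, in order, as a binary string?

tick  register→output (feedback)
  0  10000010→1 (1)
  1  00000101→0 (0)
  2  00001010→0 (1)
  3  00010101→0 (1)
  4  00101011→0 (0)
  5  01010110→0 (1)
  6  10101101→1 (1)
  7  01011011→0 (0)
  8  10110110→1 (1)
  9  01101101→0 (0)
 10  11011010→1 (1)
 11  10110101→1 (1)
 12  01101011→0 (0)
 13  11010110→1 (0)
 14  10101100→1 (1)
 15  01011001→0 (0)
 16  10110010→1 (1)
 17  01100101→0 (1)
 18  11001011→1 (0)
 19  10010110→1 (0)
 20  00101100→0 (0)
 21  01011000→0 (0)
 22  10110000→1 (1)
 23  01100001→0 (1)
 24  11000011→1 (1)
 25  10000111→1 (1)
 26  00001111→0 (1)
 27  00011111→0 (0)
 28  00111110→0 (1)
 29  01111101→0 (1)
 30  11111011→1 (0)
 31  11110110→1 (1)
 32  11101101→1 (1)
 33  11011011→1 (1)
 34  10110111→1 (1)
 35  01101111→0 (0)
 36  11011110→1 (1)
 37  10111101→1 (0)
 38  01111010→0 (1)
 39  11110101→1 (1)
 40  11101011→1 (1)
 41  11010111→1 (0)
 42  10101110→1 (1)
 43  01011101→0 (0)
 44  10111010→1 (0)
 45  01110100→0 (0)
 46  11101000→1 (1)
 47  11010001→1 (0)
 48  10100010→1 (0)
 49  01000100→0 (0)
 50  10001000→1 (0)
 51  00010000→0 (1)
 52  00100001→0 (1)
 53  01000011→0 (0)
 54  10000110→1 (1)
 55  00001101→0 (1)
 56  00011011→0 (0)
 57  00110110→0 (0)
 58  01101100→0 (0)
 59  11011000→1 (1)

100000101011011010110010110000111110110111101011101000100001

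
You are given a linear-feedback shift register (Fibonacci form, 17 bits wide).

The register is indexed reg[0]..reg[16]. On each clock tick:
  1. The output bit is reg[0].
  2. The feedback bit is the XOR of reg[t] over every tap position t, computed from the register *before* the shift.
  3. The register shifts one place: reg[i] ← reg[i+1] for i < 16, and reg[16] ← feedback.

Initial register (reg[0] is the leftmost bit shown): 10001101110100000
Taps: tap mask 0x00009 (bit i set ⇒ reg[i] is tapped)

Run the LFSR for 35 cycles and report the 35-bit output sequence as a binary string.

10001101110100000111000110101001111

tick  register→output (feedback)
  0  10001101110100000→1 (1)
  1  00011011101000001→0 (1)
  2  00110111010000011→0 (1)
  3  01101110100000111→0 (0)
  4  11011101000001110→1 (0)
  5  10111010000011100→1 (0)
  6  01110100000111000→0 (1)
  7  11101000001110001→1 (1)
  8  11010000011100011→1 (0)
  9  10100000111000110→1 (1)
 10  01000001110001101→0 (0)
 11  10000011100011010→1 (1)
 12  00000111000110101→0 (0)
 13  00001110001101010→0 (0)
 14  00011100011010100→0 (1)
 15  00111000110101001→0 (1)
 16  01110001101010011→0 (1)
 17  11100011010100111→1 (1)
 18  11000110101001111→1 (1)
 19  10001101010011111→1 (1)
 20  00011010100111111→0 (1)
 21  00110101001111111→0 (1)
 22  01101010011111111→0 (0)
 23  11010100111111110→1 (0)
 24  10101001111111100→1 (1)
 25  01010011111111001→0 (1)
 26  10100111111110011→1 (1)
 27  01001111111100111→0 (0)
 28  10011111111001110→1 (0)
 29  00111111110011100→0 (1)
 30  01111111100111001→0 (1)
 31  11111111001110011→1 (0)
 32  11111110011100110→1 (0)
 33  11111100111001100→1 (0)
 34  11111001110011000→1 (0)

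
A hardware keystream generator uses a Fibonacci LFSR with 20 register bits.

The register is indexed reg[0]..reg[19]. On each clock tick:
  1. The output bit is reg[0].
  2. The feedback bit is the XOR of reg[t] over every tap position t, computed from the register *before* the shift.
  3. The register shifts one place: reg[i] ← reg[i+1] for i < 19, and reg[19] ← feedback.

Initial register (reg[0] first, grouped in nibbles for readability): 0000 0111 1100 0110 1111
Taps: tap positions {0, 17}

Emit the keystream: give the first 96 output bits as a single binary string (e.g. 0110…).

tick  register→output (feedback)
  0  00000111110001101111→0 (1)
  1  00001111100011011111→0 (1)
  2  00011111000110111111→0 (1)
  3  00111110001101111111→0 (1)
  4  01111100011011111111→0 (1)
  5  11111000110111111111→1 (0)
  6  11110001101111111110→1 (0)
  7  11100011011111111100→1 (0)
  8  11000110111111111000→1 (1)
  9  10001101111111110001→1 (1)
 10  00011011111111100011→0 (0)
 11  00110111111111000110→0 (1)
 12  01101111111110001101→0 (1)
 13  11011111111100011011→1 (1)
 14  10111111111000110111→1 (0)
 15  01111111110001101110→0 (1)
 16  11111111100011011101→1 (0)
 17  11111111000110111010→1 (1)
 18  11111110001101110101→1 (0)
 19  11111100011011101010→1 (1)
 20  11111000110111010101→1 (0)
 21  11110001101110101010→1 (1)
 22  11100011011101010101→1 (0)
 23  11000110111010101010→1 (1)
 24  10001101110101010101→1 (0)
 25  00011011101010101010→0 (0)
 26  00110111010101010100→0 (1)
 27  01101110101010101001→0 (0)
 28  11011101010101010010→1 (1)
 29  10111010101010100101→1 (0)
 30  01110101010101001010→0 (0)
 31  11101010101010010100→1 (0)
 32  11010101010100101000→1 (1)
 33  10101010101001010001→1 (1)
 34  01010101010010100011→0 (0)
 35  10101010100101000110→1 (0)
 36  01010101001010001100→0 (1)
 37  10101010010100011001→1 (1)
 38  01010100101000110011→0 (0)
 39  10101001010001100110→1 (0)
 40  01010010100011001100→0 (1)
 41  10100101000110011001→1 (1)
 42  01001010001100110011→0 (0)
 43  10010100011001100110→1 (0)
 44  00101000110011001100→0 (1)
 45  01010001100110011001→0 (0)
 46  10100011001100110010→1 (1)
 47  01000110011001100101→0 (1)
 48  10001100110011001011→1 (1)
 49  00011001100110010111→0 (1)
 50  00110011001100101111→0 (1)
 51  01100110011001011111→0 (1)
 52  11001100110010111111→1 (0)
 53  10011001100101111110→1 (0)
 54  00110011001011111100→0 (1)
 55  01100110010111111001→0 (0)
 56  11001100101111110010→1 (1)
 57  10011001011111100101→1 (0)
 58  00110010111111001010→0 (0)
 59  01100101111110010100→0 (1)
 60  11001011111100101001→1 (1)
 61  10010111111001010011→1 (1)
 62  00101111110010100111→0 (1)
 63  01011111100101001111→0 (1)
 64  10111111001010011111→1 (0)
 65  01111110010100111110→0 (1)
 66  11111100101001111101→1 (0)
 67  11111001010011111010→1 (1)
 68  11110010100111110101→1 (0)
 69  11100101001111101010→1 (1)
 70  11001010011111010101→1 (0)
 71  10010100111110101010→1 (1)
 72  00101001111101010101→0 (1)
 73  01010011111010101011→0 (0)
 74  10100111110101010110→1 (0)
 75  01001111101010101100→0 (1)
 76  10011111010101011001→1 (1)
 77  00111110101010110011→0 (0)
 78  01111101010101100110→0 (1)
 79  11111010101011001101→1 (0)
 80  11110101010110011010→1 (1)
 81  11101010101100110101→1 (0)
 82  11010101011001101010→1 (1)
 83  10101010110011010101→1 (0)
 84  01010101100110101010→0 (0)
 85  10101011001101010100→1 (0)
 86  01010110011010101000→0 (0)
 87  10101100110101010000→1 (1)
 88  01011001101010100001→0 (0)
 89  10110011010101000010→1 (1)
 90  01100110101010000101→0 (1)
 91  11001101010100001011→1 (1)
 92  10011010101000010111→1 (0)
 93  00110101010000101110→0 (1)
 94  01101010100001011101→0 (1)
 95  11010101000010111011→1 (1)

000001111100011011111111100011011101010101010010100011001100110010111111001010011111010101011001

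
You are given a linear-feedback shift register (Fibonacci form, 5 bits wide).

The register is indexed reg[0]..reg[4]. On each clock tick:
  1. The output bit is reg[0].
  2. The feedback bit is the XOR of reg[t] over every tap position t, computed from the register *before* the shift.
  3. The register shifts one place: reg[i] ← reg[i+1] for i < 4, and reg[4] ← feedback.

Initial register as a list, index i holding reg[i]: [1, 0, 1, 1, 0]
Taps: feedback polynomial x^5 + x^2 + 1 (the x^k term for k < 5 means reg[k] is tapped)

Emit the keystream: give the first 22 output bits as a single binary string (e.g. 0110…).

step | reg (before) | out | fb
   0 | 10110 | 1 | 0
   1 | 01100 | 0 | 1
   2 | 11001 | 1 | 1
   3 | 10011 | 1 | 1
   4 | 00111 | 0 | 1
   5 | 01111 | 0 | 1
   6 | 11111 | 1 | 0
   7 | 11110 | 1 | 0
   8 | 11100 | 1 | 0
   9 | 11000 | 1 | 1
  10 | 10001 | 1 | 1
  11 | 00011 | 0 | 0
  12 | 00110 | 0 | 1
  13 | 01101 | 0 | 1
  14 | 11011 | 1 | 1
  15 | 10111 | 1 | 0
  16 | 01110 | 0 | 1
  17 | 11101 | 1 | 0
  18 | 11010 | 1 | 1
  19 | 10101 | 1 | 0
  20 | 01010 | 0 | 0
  21 | 10100 | 1 | 0

1011001111100011011101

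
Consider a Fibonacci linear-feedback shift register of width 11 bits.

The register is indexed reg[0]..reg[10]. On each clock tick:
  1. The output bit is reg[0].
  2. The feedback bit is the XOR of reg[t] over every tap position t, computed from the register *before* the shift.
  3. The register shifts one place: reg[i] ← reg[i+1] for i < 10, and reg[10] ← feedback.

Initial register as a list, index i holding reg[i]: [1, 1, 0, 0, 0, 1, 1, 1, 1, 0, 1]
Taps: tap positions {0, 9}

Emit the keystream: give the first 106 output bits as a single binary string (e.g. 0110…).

tick  register→output (feedback)
  0  11000111101→1 (1)
  1  10001111011→1 (0)
  2  00011110110→0 (1)
  3  00111101101→0 (0)
  4  01111011010→0 (1)
  5  11110110101→1 (1)
  6  11101101011→1 (0)
  7  11011010110→1 (0)
  8  10110101100→1 (1)
  9  01101011001→0 (0)
 10  11010110010→1 (0)
 11  10101100100→1 (1)
 12  01011001001→0 (0)
 13  10110010010→1 (0)
 14  01100100100→0 (0)
 15  11001001000→1 (1)
 16  10010010001→1 (1)
 17  00100100011→0 (1)
 18  01001000111→0 (1)
 19  10010001111→1 (0)
 20  00100011110→0 (1)
 21  01000111101→0 (0)
 22  10001111010→1 (0)
 23  00011110100→0 (0)
 24  00111101000→0 (0)
 25  01111010000→0 (0)
 26  11110100000→1 (1)
 27  11101000001→1 (1)
 28  11010000011→1 (0)
 29  10100000110→1 (0)
 30  01000001100→0 (0)
 31  10000011000→1 (1)
 32  00000110001→0 (0)
 33  00001100010→0 (1)
 34  00011000101→0 (0)
 35  00110001010→0 (1)
 36  01100010101→0 (0)
 37  11000101010→1 (0)
 38  10001010100→1 (1)
 39  00010101001→0 (0)
 40  00101010010→0 (1)
 41  01010100101→0 (0)
 42  10101001010→1 (0)
 43  01010010100→0 (0)
 44  10100101000→1 (1)
 45  01001010001→0 (0)
 46  10010100010→1 (0)
 47  00101000100→0 (0)
 48  01010001000→0 (0)
 49  10100010000→1 (1)
 50  01000100001→0 (0)
 51  10001000010→1 (0)
 52  00010000100→0 (0)
 53  00100001000→0 (0)
 54  01000010000→0 (0)
 55  10000100000→1 (1)
 56  00001000001→0 (0)
 57  00010000010→0 (1)
 58  00100000101→0 (0)
 59  01000001010→0 (1)
 60  10000010101→1 (1)
 61  00000101011→0 (1)
 62  00001010111→0 (1)
 63  00010101111→0 (1)
 64  00101011111→0 (1)
 65  01010111111→0 (1)
 66  10101111111→1 (0)
 67  01011111110→0 (1)
 68  10111111101→1 (1)
 69  01111111011→0 (1)
 70  11111110111→1 (0)
 71  11111101110→1 (0)
 72  11111011100→1 (1)
 73  11110111001→1 (1)
 74  11101110011→1 (0)
 75  11011100110→1 (0)
 76  10111001100→1 (1)
 77  01110011001→0 (0)
 78  11100110010→1 (0)
 79  11001100100→1 (1)
 80  10011001001→1 (1)
 81  00110010011→0 (1)
 82  01100100111→0 (1)
 83  11001001111→1 (0)
 84  10010011110→1 (0)
 85  00100111100→0 (0)
 86  01001111000→0 (0)
 87  10011110000→1 (1)
 88  00111100001→0 (0)
 89  01111000010→0 (1)
 90  11110000101→1 (1)
 91  11100001011→1 (0)
 92  11000010110→1 (0)
 93  10000101100→1 (1)
 94  00001011001→0 (0)
 95  00010110010→0 (1)
 96  00101100101→0 (0)
 97  01011001010→0 (1)
 98  10110010101→1 (1)
 99  01100101011→0 (1)
100  11001010111→1 (0)
101  10010101110→1 (0)
102  00101011100→0 (0)
103  01010111000→0 (0)
104  10101110000→1 (1)
105  01011100001→0 (0)

1100011110110101100100100011110100000110001010100101000100001000001010111111101110011001001111000010110010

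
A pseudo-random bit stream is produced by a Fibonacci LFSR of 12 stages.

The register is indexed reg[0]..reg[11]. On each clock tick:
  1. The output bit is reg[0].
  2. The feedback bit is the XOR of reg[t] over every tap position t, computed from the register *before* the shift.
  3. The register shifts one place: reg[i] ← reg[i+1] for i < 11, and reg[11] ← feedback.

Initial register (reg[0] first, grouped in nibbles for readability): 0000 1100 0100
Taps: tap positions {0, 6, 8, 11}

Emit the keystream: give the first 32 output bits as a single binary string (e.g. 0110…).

00001100010001101101110010011011

tick  register→output (feedback)
  0  000011000100→0 (0)
  1  000110001000→0 (1)
  2  001100010001→0 (1)
  3  011000100011→0 (0)
  4  110001000110→1 (1)
  5  100010001101→1 (1)
  6  000100011011→0 (0)
  7  001000110110→0 (1)
  8  010001101101→0 (1)
  9  100011011011→1 (1)
 10  000110110111→0 (0)
 11  001101101110→0 (0)
 12  011011011100→0 (1)
 13  110110111001→1 (0)
 14  101101110010→1 (0)
 15  011011100100→0 (1)
 16  110111001001→1 (1)
 17  101110010011→1 (0)
 18  011100100110→0 (1)
 19  111001001101→1 (1)
 20  110010011011→1 (1)
 21  100100110111→1 (1)
 22  001001101111→0 (1)
 23  010011011111→0 (0)
 24  100110111110→1 (1)
 25  001101111101→0 (1)
 26  011011111011→0 (1)
 27  110111110111→1 (1)
 28  101111101111→1 (0)
 29  011111011110→0 (1)
 30  111110111101→1 (0)
 31  111101111010→1 (1)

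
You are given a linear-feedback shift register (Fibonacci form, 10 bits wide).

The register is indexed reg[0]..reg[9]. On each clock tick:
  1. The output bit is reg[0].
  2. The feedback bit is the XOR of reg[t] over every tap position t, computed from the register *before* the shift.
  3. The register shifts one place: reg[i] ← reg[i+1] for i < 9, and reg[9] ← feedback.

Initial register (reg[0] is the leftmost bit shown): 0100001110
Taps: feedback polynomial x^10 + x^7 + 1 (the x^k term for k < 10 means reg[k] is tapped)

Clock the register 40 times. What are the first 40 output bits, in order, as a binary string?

0100001110100100011001011010110011110101

step | reg (before) | out | fb
   0 | 0100001110 | 0 | 1
   1 | 1000011101 | 1 | 0
   2 | 0000111010 | 0 | 0
   3 | 0001110100 | 0 | 1
   4 | 0011101001 | 0 | 0
   5 | 0111010010 | 0 | 0
   6 | 1110100100 | 1 | 0
   7 | 1101001000 | 1 | 1
   8 | 1010010001 | 1 | 1
   9 | 0100100011 | 0 | 0
  10 | 1001000110 | 1 | 0
  11 | 0010001100 | 0 | 1
  12 | 0100011001 | 0 | 0
  13 | 1000110010 | 1 | 1
  14 | 0001100101 | 0 | 1
  15 | 0011001011 | 0 | 0
  16 | 0110010110 | 0 | 1
  17 | 1100101101 | 1 | 0
  18 | 1001011010 | 1 | 1
  19 | 0010110101 | 0 | 1
  20 | 0101101011 | 0 | 0
  21 | 1011010110 | 1 | 0
  22 | 0110101100 | 0 | 1
  23 | 1101011001 | 1 | 1
  24 | 1010110011 | 1 | 1
  25 | 0101100111 | 0 | 1
  26 | 1011001111 | 1 | 0
  27 | 0110011110 | 0 | 1
  28 | 1100111101 | 1 | 0
  29 | 1001111010 | 1 | 1
  30 | 0011110101 | 0 | 1
  31 | 0111101011 | 0 | 0
  32 | 1111010110 | 1 | 0
  33 | 1110101100 | 1 | 0
  34 | 1101011000 | 1 | 1
  35 | 1010110001 | 1 | 1
  36 | 0101100011 | 0 | 0
  37 | 1011000110 | 1 | 0
  38 | 0110001100 | 0 | 1
  39 | 1100011001 | 1 | 1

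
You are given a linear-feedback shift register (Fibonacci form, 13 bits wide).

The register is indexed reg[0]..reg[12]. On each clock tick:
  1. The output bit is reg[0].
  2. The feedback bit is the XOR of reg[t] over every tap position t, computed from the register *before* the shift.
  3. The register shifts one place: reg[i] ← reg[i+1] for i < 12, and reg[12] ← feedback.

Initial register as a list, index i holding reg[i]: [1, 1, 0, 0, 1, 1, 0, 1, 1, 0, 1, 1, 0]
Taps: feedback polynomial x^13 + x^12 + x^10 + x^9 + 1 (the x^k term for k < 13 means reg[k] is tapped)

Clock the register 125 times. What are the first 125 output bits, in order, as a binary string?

k : reg_k → out_k, fb_k
0: 1100110110110 → 1, fb=0
1: 1001101101100 → 1, fb=1
2: 0011011011001 → 0, fb=0
3: 0110110110010 → 0, fb=0
4: 1101101100100 → 1, fb=0
5: 1011011001000 → 1, fb=0
6: 0110110010000 → 0, fb=0
7: 1101100100000 → 1, fb=1
8: 1011001000001 → 1, fb=0
9: 0110010000010 → 0, fb=0
10: 1100100000100 → 1, fb=0
11: 1001000001000 → 1, fb=0
12: 0010000010000 → 0, fb=0
13: 0100000100000 → 0, fb=0
14: 1000001000000 → 1, fb=1
15: 0000010000001 → 0, fb=1
16: 0000100000011 → 0, fb=1
17: 0001000000111 → 0, fb=0
18: 0010000001110 → 0, fb=0
19: 0100000011100 → 0, fb=0
20: 1000000111000 → 1, fb=0
21: 0000001110000 → 0, fb=0
22: 0000011100000 → 0, fb=0
23: 0000111000000 → 0, fb=0
24: 0001110000000 → 0, fb=0
25: 0011100000000 → 0, fb=0
26: 0111000000000 → 0, fb=0
27: 1110000000000 → 1, fb=1
28: 1100000000001 → 1, fb=0
29: 1000000000010 → 1, fb=1
30: 0000000000101 → 0, fb=0
31: 0000000001010 → 0, fb=1
32: 0000000010101 → 0, fb=0
33: 0000000101010 → 0, fb=1
34: 0000001010101 → 0, fb=0
35: 0000010101010 → 0, fb=1
36: 0000101010101 → 0, fb=0
37: 0001010101010 → 0, fb=1
38: 0010101010101 → 0, fb=0
39: 0101010101010 → 0, fb=1
40: 1010101010101 → 1, fb=1
41: 0101010101011 → 0, fb=0
42: 1010101010110 → 1, fb=0
43: 0101010101100 → 0, fb=0
44: 1010101011000 → 1, fb=0
45: 0101010110000 → 0, fb=0
46: 1010101100000 → 1, fb=1
47: 0101011000001 → 0, fb=1
48: 1010110000011 → 1, fb=0
49: 0101100000110 → 0, fb=1
50: 1011000001101 → 1, fb=0
51: 0110000011010 → 0, fb=1
52: 1100000110101 → 1, fb=1
53: 1000001101011 → 1, fb=1
54: 0000011010111 → 0, fb=0
55: 0000110101110 → 0, fb=0
56: 0001101011100 → 0, fb=0
57: 0011010111000 → 0, fb=1
58: 0110101110001 → 0, fb=1
59: 1101011100011 → 1, fb=0
60: 1010111000110 → 1, fb=0
61: 0101110001100 → 0, fb=0
62: 1011100011000 → 1, fb=0
63: 0111000110000 → 0, fb=0
64: 1110001100000 → 1, fb=1
65: 1100011000001 → 1, fb=0
66: 1000110000010 → 1, fb=1
67: 0001100000101 → 0, fb=0
68: 0011000001010 → 0, fb=1
69: 0110000010101 → 0, fb=0
70: 1100000101010 → 1, fb=0
71: 1000001010100 → 1, fb=0
72: 0000010101000 → 0, fb=1
73: 0000101010001 → 0, fb=1
74: 0001010100011 → 0, fb=1
75: 0010101000111 → 0, fb=0
76: 0101010001110 → 0, fb=0
77: 1010100011100 → 1, fb=1
78: 0101000111001 → 0, fb=0
79: 1010001110010 → 1, fb=1
80: 0100011100101 → 0, fb=0
81: 1000111001010 → 1, fb=0
82: 0001110010100 → 0, fb=1
83: 0011100101001 → 0, fb=0
84: 0111001010010 → 0, fb=0
85: 1110010100100 → 1, fb=0
86: 1100101001000 → 1, fb=0
87: 1001010010000 → 1, fb=1
88: 0010100100001 → 0, fb=1
89: 0101001000011 → 0, fb=1
90: 1010010000111 → 1, fb=1
91: 0100100001111 → 0, fb=1
92: 1001000011111 → 1, fb=0
93: 0010000111110 → 0, fb=0
94: 0100001111100 → 0, fb=0
95: 1000011111000 → 1, fb=0
96: 0000111110000 → 0, fb=0
97: 0001111100000 → 0, fb=0
98: 0011111000000 → 0, fb=0
99: 0111110000000 → 0, fb=0
100: 1111100000000 → 1, fb=1
101: 1111000000001 → 1, fb=0
102: 1110000000010 → 1, fb=1
103: 1100000000101 → 1, fb=1
104: 1000000001011 → 1, fb=1
105: 0000000010111 → 0, fb=0
106: 0000000101110 → 0, fb=0
107: 0000001011100 → 0, fb=0
108: 0000010111000 → 0, fb=1
109: 0000101110001 → 0, fb=1
110: 0001011100011 → 0, fb=1
111: 0010111000111 → 0, fb=0
112: 0101110001110 → 0, fb=0
113: 1011100011100 → 1, fb=1
114: 0111000111001 → 0, fb=0
115: 1110001110010 → 1, fb=1
116: 1100011100101 → 1, fb=1
117: 1000111001011 → 1, fb=1
118: 0001110010111 → 0, fb=0
119: 0011100101110 → 0, fb=0
120: 0111001011100 → 0, fb=0
121: 1110010111000 → 1, fb=0
122: 1100101110000 → 1, fb=1
123: 1001011100001 → 1, fb=0
124: 0010111000010 → 0, fb=0

11001101101100100000100000011100000000001010101010101100000110101110001100000101010001110010100100001111100000000101110001110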